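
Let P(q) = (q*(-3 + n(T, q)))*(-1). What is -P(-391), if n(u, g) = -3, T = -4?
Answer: 2346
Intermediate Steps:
P(q) = 6*q (P(q) = (q*(-3 - 3))*(-1) = (q*(-6))*(-1) = -6*q*(-1) = 6*q)
-P(-391) = -6*(-391) = -1*(-2346) = 2346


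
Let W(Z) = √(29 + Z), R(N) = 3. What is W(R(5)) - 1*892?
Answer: -892 + 4*√2 ≈ -886.34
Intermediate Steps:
W(R(5)) - 1*892 = √(29 + 3) - 1*892 = √32 - 892 = 4*√2 - 892 = -892 + 4*√2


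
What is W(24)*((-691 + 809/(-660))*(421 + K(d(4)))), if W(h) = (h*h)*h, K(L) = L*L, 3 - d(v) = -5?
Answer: -51052369536/11 ≈ -4.6411e+9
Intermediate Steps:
d(v) = 8 (d(v) = 3 - 1*(-5) = 3 + 5 = 8)
K(L) = L²
W(h) = h³ (W(h) = h²*h = h³)
W(24)*((-691 + 809/(-660))*(421 + K(d(4)))) = 24³*((-691 + 809/(-660))*(421 + 8²)) = 13824*((-691 + 809*(-1/660))*(421 + 64)) = 13824*((-691 - 809/660)*485) = 13824*(-456869/660*485) = 13824*(-44316293/132) = -51052369536/11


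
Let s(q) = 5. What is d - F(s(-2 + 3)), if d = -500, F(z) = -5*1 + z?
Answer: -500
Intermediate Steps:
F(z) = -5 + z
d - F(s(-2 + 3)) = -500 - (-5 + 5) = -500 - 1*0 = -500 + 0 = -500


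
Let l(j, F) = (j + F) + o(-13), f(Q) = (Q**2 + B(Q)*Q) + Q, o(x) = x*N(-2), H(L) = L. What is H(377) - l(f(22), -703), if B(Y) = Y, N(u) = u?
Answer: 64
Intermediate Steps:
o(x) = -2*x (o(x) = x*(-2) = -2*x)
f(Q) = Q + 2*Q**2 (f(Q) = (Q**2 + Q*Q) + Q = (Q**2 + Q**2) + Q = 2*Q**2 + Q = Q + 2*Q**2)
l(j, F) = 26 + F + j (l(j, F) = (j + F) - 2*(-13) = (F + j) + 26 = 26 + F + j)
H(377) - l(f(22), -703) = 377 - (26 - 703 + 22*(1 + 2*22)) = 377 - (26 - 703 + 22*(1 + 44)) = 377 - (26 - 703 + 22*45) = 377 - (26 - 703 + 990) = 377 - 1*313 = 377 - 313 = 64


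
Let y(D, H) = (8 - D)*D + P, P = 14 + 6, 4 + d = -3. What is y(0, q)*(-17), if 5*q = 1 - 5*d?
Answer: -340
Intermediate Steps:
d = -7 (d = -4 - 3 = -7)
P = 20
q = 36/5 (q = (1 - 5*(-7))/5 = (1 + 35)/5 = (1/5)*36 = 36/5 ≈ 7.2000)
y(D, H) = 20 + D*(8 - D) (y(D, H) = (8 - D)*D + 20 = D*(8 - D) + 20 = 20 + D*(8 - D))
y(0, q)*(-17) = (20 - 1*0**2 + 8*0)*(-17) = (20 - 1*0 + 0)*(-17) = (20 + 0 + 0)*(-17) = 20*(-17) = -340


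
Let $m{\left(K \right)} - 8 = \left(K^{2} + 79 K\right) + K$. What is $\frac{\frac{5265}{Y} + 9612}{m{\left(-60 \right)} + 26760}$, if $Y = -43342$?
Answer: $\frac{1885059}{5014336} \approx 0.37593$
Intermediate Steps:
$m{\left(K \right)} = 8 + K^{2} + 80 K$ ($m{\left(K \right)} = 8 + \left(\left(K^{2} + 79 K\right) + K\right) = 8 + \left(K^{2} + 80 K\right) = 8 + K^{2} + 80 K$)
$\frac{\frac{5265}{Y} + 9612}{m{\left(-60 \right)} + 26760} = \frac{\frac{5265}{-43342} + 9612}{\left(8 + \left(-60\right)^{2} + 80 \left(-60\right)\right) + 26760} = \frac{5265 \left(- \frac{1}{43342}\right) + 9612}{\left(8 + 3600 - 4800\right) + 26760} = \frac{- \frac{405}{3334} + 9612}{-1192 + 26760} = \frac{32046003}{3334 \cdot 25568} = \frac{32046003}{3334} \cdot \frac{1}{25568} = \frac{1885059}{5014336}$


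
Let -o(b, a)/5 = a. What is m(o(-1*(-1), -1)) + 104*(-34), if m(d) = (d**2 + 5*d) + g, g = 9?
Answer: -3477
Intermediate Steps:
o(b, a) = -5*a
m(d) = 9 + d**2 + 5*d (m(d) = (d**2 + 5*d) + 9 = 9 + d**2 + 5*d)
m(o(-1*(-1), -1)) + 104*(-34) = (9 + (-5*(-1))**2 + 5*(-5*(-1))) + 104*(-34) = (9 + 5**2 + 5*5) - 3536 = (9 + 25 + 25) - 3536 = 59 - 3536 = -3477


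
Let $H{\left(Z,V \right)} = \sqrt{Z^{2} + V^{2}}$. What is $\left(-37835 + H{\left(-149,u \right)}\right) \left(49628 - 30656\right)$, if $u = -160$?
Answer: $-717805620 + 18972 \sqrt{47801} \approx -7.1366 \cdot 10^{8}$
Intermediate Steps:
$H{\left(Z,V \right)} = \sqrt{V^{2} + Z^{2}}$
$\left(-37835 + H{\left(-149,u \right)}\right) \left(49628 - 30656\right) = \left(-37835 + \sqrt{\left(-160\right)^{2} + \left(-149\right)^{2}}\right) \left(49628 - 30656\right) = \left(-37835 + \sqrt{25600 + 22201}\right) 18972 = \left(-37835 + \sqrt{47801}\right) 18972 = -717805620 + 18972 \sqrt{47801}$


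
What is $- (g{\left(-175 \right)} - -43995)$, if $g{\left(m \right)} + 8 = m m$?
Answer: $-74612$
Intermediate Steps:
$g{\left(m \right)} = -8 + m^{2}$ ($g{\left(m \right)} = -8 + m m = -8 + m^{2}$)
$- (g{\left(-175 \right)} - -43995) = - (\left(-8 + \left(-175\right)^{2}\right) - -43995) = - (\left(-8 + 30625\right) + 43995) = - (30617 + 43995) = \left(-1\right) 74612 = -74612$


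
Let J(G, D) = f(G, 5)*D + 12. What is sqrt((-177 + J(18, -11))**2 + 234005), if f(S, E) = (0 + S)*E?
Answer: sqrt(1568030) ≈ 1252.2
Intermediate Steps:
f(S, E) = E*S (f(S, E) = S*E = E*S)
J(G, D) = 12 + 5*D*G (J(G, D) = (5*G)*D + 12 = 5*D*G + 12 = 12 + 5*D*G)
sqrt((-177 + J(18, -11))**2 + 234005) = sqrt((-177 + (12 + 5*(-11)*18))**2 + 234005) = sqrt((-177 + (12 - 990))**2 + 234005) = sqrt((-177 - 978)**2 + 234005) = sqrt((-1155)**2 + 234005) = sqrt(1334025 + 234005) = sqrt(1568030)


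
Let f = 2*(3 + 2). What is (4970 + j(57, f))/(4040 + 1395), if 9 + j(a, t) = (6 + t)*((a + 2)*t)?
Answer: 14401/5435 ≈ 2.6497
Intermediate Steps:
f = 10 (f = 2*5 = 10)
j(a, t) = -9 + t*(2 + a)*(6 + t) (j(a, t) = -9 + (6 + t)*((a + 2)*t) = -9 + (6 + t)*((2 + a)*t) = -9 + (6 + t)*(t*(2 + a)) = -9 + t*(2 + a)*(6 + t))
(4970 + j(57, f))/(4040 + 1395) = (4970 + (-9 + 2*10**2 + 12*10 + 57*10**2 + 6*57*10))/(4040 + 1395) = (4970 + (-9 + 2*100 + 120 + 57*100 + 3420))/5435 = (4970 + (-9 + 200 + 120 + 5700 + 3420))*(1/5435) = (4970 + 9431)*(1/5435) = 14401*(1/5435) = 14401/5435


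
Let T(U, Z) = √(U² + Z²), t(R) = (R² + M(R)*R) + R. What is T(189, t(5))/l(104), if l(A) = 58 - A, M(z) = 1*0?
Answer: -3*√4069/46 ≈ -4.1601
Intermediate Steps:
M(z) = 0
t(R) = R + R² (t(R) = (R² + 0*R) + R = (R² + 0) + R = R² + R = R + R²)
T(189, t(5))/l(104) = √(189² + (5*(1 + 5))²)/(58 - 1*104) = √(35721 + (5*6)²)/(58 - 104) = √(35721 + 30²)/(-46) = √(35721 + 900)*(-1/46) = √36621*(-1/46) = (3*√4069)*(-1/46) = -3*√4069/46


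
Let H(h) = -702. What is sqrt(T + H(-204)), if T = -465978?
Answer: 2*I*sqrt(116670) ≈ 683.14*I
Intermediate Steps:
sqrt(T + H(-204)) = sqrt(-465978 - 702) = sqrt(-466680) = 2*I*sqrt(116670)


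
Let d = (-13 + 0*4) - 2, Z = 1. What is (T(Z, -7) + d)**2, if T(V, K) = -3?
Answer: 324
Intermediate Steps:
d = -15 (d = (-13 + 0) - 2 = -13 - 2 = -15)
(T(Z, -7) + d)**2 = (-3 - 15)**2 = (-18)**2 = 324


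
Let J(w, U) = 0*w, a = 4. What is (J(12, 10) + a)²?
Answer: 16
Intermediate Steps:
J(w, U) = 0
(J(12, 10) + a)² = (0 + 4)² = 4² = 16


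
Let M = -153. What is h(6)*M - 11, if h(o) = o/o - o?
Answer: 754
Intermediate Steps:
h(o) = 1 - o
h(6)*M - 11 = (1 - 1*6)*(-153) - 11 = (1 - 6)*(-153) - 11 = -5*(-153) - 11 = 765 - 11 = 754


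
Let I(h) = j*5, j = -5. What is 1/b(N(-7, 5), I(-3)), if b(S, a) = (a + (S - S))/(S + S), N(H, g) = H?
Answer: 14/25 ≈ 0.56000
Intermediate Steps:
I(h) = -25 (I(h) = -5*5 = -25)
b(S, a) = a/(2*S) (b(S, a) = (a + 0)/((2*S)) = a*(1/(2*S)) = a/(2*S))
1/b(N(-7, 5), I(-3)) = 1/((½)*(-25)/(-7)) = 1/((½)*(-25)*(-⅐)) = 1/(25/14) = 14/25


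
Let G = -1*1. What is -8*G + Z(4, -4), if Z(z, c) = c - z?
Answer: 0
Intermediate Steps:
G = -1
-8*G + Z(4, -4) = -8*(-1) + (-4 - 1*4) = 8 + (-4 - 4) = 8 - 8 = 0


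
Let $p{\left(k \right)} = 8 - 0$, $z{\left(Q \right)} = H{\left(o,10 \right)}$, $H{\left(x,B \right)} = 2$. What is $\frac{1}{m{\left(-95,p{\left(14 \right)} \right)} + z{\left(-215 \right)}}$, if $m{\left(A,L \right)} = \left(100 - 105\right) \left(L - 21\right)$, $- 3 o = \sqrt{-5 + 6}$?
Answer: $\frac{1}{67} \approx 0.014925$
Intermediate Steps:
$o = - \frac{1}{3}$ ($o = - \frac{\sqrt{-5 + 6}}{3} = - \frac{\sqrt{1}}{3} = \left(- \frac{1}{3}\right) 1 = - \frac{1}{3} \approx -0.33333$)
$z{\left(Q \right)} = 2$
$p{\left(k \right)} = 8$ ($p{\left(k \right)} = 8 + 0 = 8$)
$m{\left(A,L \right)} = 105 - 5 L$ ($m{\left(A,L \right)} = - 5 \left(-21 + L\right) = 105 - 5 L$)
$\frac{1}{m{\left(-95,p{\left(14 \right)} \right)} + z{\left(-215 \right)}} = \frac{1}{\left(105 - 40\right) + 2} = \frac{1}{65 + 2} = \frac{1}{67}$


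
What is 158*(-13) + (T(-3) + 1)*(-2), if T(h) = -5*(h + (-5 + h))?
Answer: -2166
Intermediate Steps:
T(h) = 25 - 10*h (T(h) = -5*(-5 + 2*h) = 25 - 10*h)
158*(-13) + (T(-3) + 1)*(-2) = 158*(-13) + ((25 - 10*(-3)) + 1)*(-2) = -2054 + ((25 + 30) + 1)*(-2) = -2054 + (55 + 1)*(-2) = -2054 + 56*(-2) = -2054 - 112 = -2166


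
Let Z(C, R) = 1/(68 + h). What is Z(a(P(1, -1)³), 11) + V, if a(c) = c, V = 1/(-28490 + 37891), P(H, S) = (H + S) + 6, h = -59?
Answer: 9410/84609 ≈ 0.11122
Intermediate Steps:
P(H, S) = 6 + H + S
V = 1/9401 ≈ 0.00010637
Z(C, R) = ⅑ (Z(C, R) = 1/(68 - 59) = 1/9 = ⅑)
Z(a(P(1, -1)³), 11) + V = ⅑ + 1/9401 = 9410/84609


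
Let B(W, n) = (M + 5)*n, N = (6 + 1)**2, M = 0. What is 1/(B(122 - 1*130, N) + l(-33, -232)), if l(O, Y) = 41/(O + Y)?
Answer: 265/64884 ≈ 0.0040842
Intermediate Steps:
N = 49 (N = 7**2 = 49)
B(W, n) = 5*n (B(W, n) = (0 + 5)*n = 5*n)
1/(B(122 - 1*130, N) + l(-33, -232)) = 1/(5*49 + 41/(-33 - 232)) = 1/(245 + 41/(-265)) = 1/(245 + 41*(-1/265)) = 1/(245 - 41/265) = 1/(64884/265) = 265/64884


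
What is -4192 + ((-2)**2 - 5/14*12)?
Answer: -29346/7 ≈ -4192.3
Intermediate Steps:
-4192 + ((-2)**2 - 5/14*12) = -4192 + (4 - 5*1/14*12) = -4192 + (4 - 5/14*12) = -4192 + (4 - 30/7) = -4192 - 2/7 = -29346/7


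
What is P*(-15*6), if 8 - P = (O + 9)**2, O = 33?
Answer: 158040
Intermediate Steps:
P = -1756 (P = 8 - (33 + 9)**2 = 8 - 1*42**2 = 8 - 1*1764 = 8 - 1764 = -1756)
P*(-15*6) = -(-26340)*6 = -1756*(-90) = 158040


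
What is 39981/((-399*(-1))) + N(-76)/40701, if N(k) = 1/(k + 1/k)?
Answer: 3133573195271/31272247041 ≈ 100.20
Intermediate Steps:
39981/((-399*(-1))) + N(-76)/40701 = 39981/((-399*(-1))) - 76/(1 + (-76)**2)/40701 = 39981/399 - 76/(1 + 5776)*(1/40701) = 39981*(1/399) - 76/5777*(1/40701) = 13327/133 - 76*1/5777*(1/40701) = 13327/133 - 76/5777*1/40701 = 13327/133 - 76/235129677 = 3133573195271/31272247041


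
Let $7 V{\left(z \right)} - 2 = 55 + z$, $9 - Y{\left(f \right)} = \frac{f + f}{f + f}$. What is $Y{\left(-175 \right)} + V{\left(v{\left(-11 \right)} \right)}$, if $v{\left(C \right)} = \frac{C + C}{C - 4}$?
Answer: $\frac{1717}{105} \approx 16.352$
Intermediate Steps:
$Y{\left(f \right)} = 8$ ($Y{\left(f \right)} = 9 - \frac{f + f}{f + f} = 9 - \frac{2 f}{2 f} = 9 - 2 f \frac{1}{2 f} = 9 - 1 = 8$)
$v{\left(C \right)} = \frac{2 C}{-4 + C}$
$V{\left(z \right)} = \frac{57}{7} + \frac{z}{7}$ ($V{\left(z \right)} = \frac{2}{7} + \frac{55 + z}{7} = \frac{2}{7} + \left(\frac{55}{7} + \frac{z}{7}\right) = \frac{57}{7} + \frac{z}{7}$)
$Y{\left(-175 \right)} + V{\left(v{\left(-11 \right)} \right)} = 8 + \left(\frac{57}{7} + \frac{2 \left(-11\right) \frac{1}{-4 - 11}}{7}\right) = 8 + \left(\frac{57}{7} + \frac{2 \left(-11\right) \frac{1}{-15}}{7}\right) = 8 + \left(\frac{57}{7} + \frac{2 \left(-11\right) \left(- \frac{1}{15}\right)}{7}\right) = 8 + \left(\frac{57}{7} + \frac{1}{7} \cdot \frac{22}{15}\right) = 8 + \left(\frac{57}{7} + \frac{22}{105}\right) = 8 + \frac{877}{105} = \frac{1717}{105}$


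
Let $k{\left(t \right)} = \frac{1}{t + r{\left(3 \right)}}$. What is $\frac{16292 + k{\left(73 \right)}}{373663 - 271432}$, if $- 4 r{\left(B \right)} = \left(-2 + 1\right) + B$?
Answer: $\frac{2362342}{14823495} \approx 0.15936$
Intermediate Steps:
$r{\left(B \right)} = \frac{1}{4} - \frac{B}{4}$ ($r{\left(B \right)} = - \frac{\left(-2 + 1\right) + B}{4} = - \frac{-1 + B}{4} = \frac{1}{4} - \frac{B}{4}$)
$k{\left(t \right)} = \frac{1}{- \frac{1}{2} + t}$ ($k{\left(t \right)} = \frac{1}{t + \left(\frac{1}{4} - \frac{3}{4}\right)} = \frac{1}{t - \frac{1}{2}} = \frac{1}{- \frac{1}{2} + t}$)
$\frac{16292 + k{\left(73 \right)}}{373663 - 271432} = \frac{16292 + \frac{2}{-1 + 2 \cdot 73}}{373663 - 271432} = \frac{16292 + \frac{2}{-1 + 146}}{102231} = \left(16292 + \frac{2}{145}\right) \frac{1}{102231} = \frac{2362342}{145} \cdot \frac{1}{102231} = \frac{2362342}{14823495}$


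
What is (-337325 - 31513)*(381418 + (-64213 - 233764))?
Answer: -30776211558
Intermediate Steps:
(-337325 - 31513)*(381418 + (-64213 - 233764)) = -368838*(381418 - 297977) = -368838*83441 = -30776211558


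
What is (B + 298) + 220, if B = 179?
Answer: 697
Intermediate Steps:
(B + 298) + 220 = (179 + 298) + 220 = 477 + 220 = 697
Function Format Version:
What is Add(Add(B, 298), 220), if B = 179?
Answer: 697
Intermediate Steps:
Add(Add(B, 298), 220) = Add(Add(179, 298), 220) = Add(477, 220) = 697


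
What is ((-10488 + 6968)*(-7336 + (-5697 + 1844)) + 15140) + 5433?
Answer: 39405853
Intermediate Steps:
((-10488 + 6968)*(-7336 + (-5697 + 1844)) + 15140) + 5433 = (-3520*(-7336 - 3853) + 15140) + 5433 = (-3520*(-11189) + 15140) + 5433 = (39385280 + 15140) + 5433 = 39400420 + 5433 = 39405853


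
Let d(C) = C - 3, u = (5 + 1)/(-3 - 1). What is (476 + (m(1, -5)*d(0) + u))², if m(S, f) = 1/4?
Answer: 3591025/16 ≈ 2.2444e+5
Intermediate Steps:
u = -3/2 (u = 6/(-4) = 6*(-¼) = -3/2 ≈ -1.5000)
m(S, f) = ¼
d(C) = -3 + C
(476 + (m(1, -5)*d(0) + u))² = (476 + ((-3 + 0)/4 - 3/2))² = (476 + ((¼)*(-3) - 3/2))² = (476 + (-¾ - 3/2))² = (476 - 9/4)² = (1895/4)² = 3591025/16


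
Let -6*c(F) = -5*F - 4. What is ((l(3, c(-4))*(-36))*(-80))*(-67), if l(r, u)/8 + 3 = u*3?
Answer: 16980480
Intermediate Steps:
c(F) = 2/3 + 5*F/6 (c(F) = -(-5*F - 4)/6 = -(-4 - 5*F)/6 = 2/3 + 5*F/6)
l(r, u) = -24 + 24*u (l(r, u) = -24 + 8*(u*3) = -24 + 8*(3*u) = -24 + 24*u)
((l(3, c(-4))*(-36))*(-80))*(-67) = (((-24 + 24*(2/3 + (5/6)*(-4)))*(-36))*(-80))*(-67) = (((-24 + 24*(2/3 - 10/3))*(-36))*(-80))*(-67) = (((-24 + 24*(-8/3))*(-36))*(-80))*(-67) = (((-24 - 64)*(-36))*(-80))*(-67) = (-88*(-36)*(-80))*(-67) = (3168*(-80))*(-67) = -253440*(-67) = 16980480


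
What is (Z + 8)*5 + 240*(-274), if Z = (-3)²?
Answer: -65675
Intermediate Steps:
Z = 9
(Z + 8)*5 + 240*(-274) = (9 + 8)*5 + 240*(-274) = 17*5 - 65760 = 85 - 65760 = -65675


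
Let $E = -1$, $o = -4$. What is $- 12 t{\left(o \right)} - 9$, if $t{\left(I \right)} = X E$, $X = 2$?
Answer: $15$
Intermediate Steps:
$t{\left(I \right)} = -2$ ($t{\left(I \right)} = 2 \left(-1\right) = -2$)
$- 12 t{\left(o \right)} - 9 = \left(-12\right) \left(-2\right) - 9 = 24 - 9 = 15$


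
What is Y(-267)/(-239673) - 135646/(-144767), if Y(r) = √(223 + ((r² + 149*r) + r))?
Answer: 19378/20681 - √31462/239673 ≈ 0.93626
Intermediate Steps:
Y(r) = √(223 + r² + 150*r) (Y(r) = √(223 + (r² + 150*r)) = √(223 + r² + 150*r))
Y(-267)/(-239673) - 135646/(-144767) = √(223 + (-267)² + 150*(-267))/(-239673) - 135646/(-144767) = √(223 + 71289 - 40050)*(-1/239673) - 135646*(-1/144767) = √31462*(-1/239673) + 19378/20681 = -√31462/239673 + 19378/20681 = 19378/20681 - √31462/239673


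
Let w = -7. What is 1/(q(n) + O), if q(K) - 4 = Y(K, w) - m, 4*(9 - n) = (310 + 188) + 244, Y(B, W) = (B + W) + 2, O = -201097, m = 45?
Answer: -2/402639 ≈ -4.9672e-6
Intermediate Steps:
Y(B, W) = 2 + B + W
n = -353/2 (n = 9 - ((310 + 188) + 244)/4 = 9 - (498 + 244)/4 = 9 - ¼*742 = 9 - 371/2 = -353/2 ≈ -176.50)
q(K) = -46 + K (q(K) = 4 + ((2 + K - 7) - 1*45) = 4 + ((-5 + K) - 45) = 4 + (-50 + K) = -46 + K)
1/(q(n) + O) = 1/((-46 - 353/2) - 201097) = 1/(-445/2 - 201097) = 1/(-402639/2) = -2/402639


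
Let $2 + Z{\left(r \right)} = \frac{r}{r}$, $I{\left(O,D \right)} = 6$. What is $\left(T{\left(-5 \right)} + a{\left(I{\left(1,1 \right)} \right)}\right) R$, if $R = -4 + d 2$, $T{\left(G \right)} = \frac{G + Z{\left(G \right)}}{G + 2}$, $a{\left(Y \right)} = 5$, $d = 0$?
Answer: $-28$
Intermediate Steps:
$Z{\left(r \right)} = -1$ ($Z{\left(r \right)} = -2 + \frac{r}{r} = -2 + 1 = -1$)
$T{\left(G \right)} = \frac{-1 + G}{2 + G}$ ($T{\left(G \right)} = \frac{G - 1}{G + 2} = \frac{-1 + G}{2 + G}$)
$R = -4$ ($R = -4 + 0 \cdot 2 = -4 + 0 = -4$)
$\left(T{\left(-5 \right)} + a{\left(I{\left(1,1 \right)} \right)}\right) R = \left(\frac{-1 - 5}{2 - 5} + 5\right) \left(-4\right) = \left(\frac{1}{-3} \left(-6\right) + 5\right) \left(-4\right) = \left(\left(- \frac{1}{3}\right) \left(-6\right) + 5\right) \left(-4\right) = \left(2 + 5\right) \left(-4\right) = 7 \left(-4\right) = -28$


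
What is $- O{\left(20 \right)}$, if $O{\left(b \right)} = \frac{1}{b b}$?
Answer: $- \frac{1}{400} \approx -0.0025$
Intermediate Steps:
$O{\left(b \right)} = \frac{1}{b^{2}}$
$- O{\left(20 \right)} = - \frac{1}{400}$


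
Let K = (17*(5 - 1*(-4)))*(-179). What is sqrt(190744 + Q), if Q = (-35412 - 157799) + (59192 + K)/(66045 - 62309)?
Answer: I*sqrt(8578703138)/1868 ≈ 49.583*I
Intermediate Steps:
K = -27387 (K = (17*(5 + 4))*(-179) = (17*9)*(-179) = 153*(-179) = -27387)
Q = -721804491/3736 (Q = (-35412 - 157799) + (59192 - 27387)/(66045 - 62309) = -193211 + 31805/3736 = -721804491/3736 ≈ -1.9320e+5)
sqrt(190744 + Q) = sqrt(190744 - 721804491/3736) = sqrt(-9184907/3736) = I*sqrt(8578703138)/1868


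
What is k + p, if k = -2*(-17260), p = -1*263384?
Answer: -228864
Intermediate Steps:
p = -263384
k = 34520
k + p = 34520 - 263384 = -228864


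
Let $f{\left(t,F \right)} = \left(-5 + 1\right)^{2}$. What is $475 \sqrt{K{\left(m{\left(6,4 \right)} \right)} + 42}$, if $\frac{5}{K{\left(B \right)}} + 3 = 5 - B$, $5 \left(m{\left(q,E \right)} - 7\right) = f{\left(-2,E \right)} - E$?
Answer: $\frac{475 \sqrt{56573}}{37} \approx 3053.5$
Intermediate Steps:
$f{\left(t,F \right)} = 16$ ($f{\left(t,F \right)} = \left(-4\right)^{2} = 16$)
$m{\left(q,E \right)} = \frac{51}{5} - \frac{E}{5}$ ($m{\left(q,E \right)} = 7 + \frac{16 - E}{5} = 7 - \left(- \frac{16}{5} + \frac{E}{5}\right) = \frac{51}{5} - \frac{E}{5}$)
$K{\left(B \right)} = \frac{5}{2 - B}$ ($K{\left(B \right)} = \frac{5}{-3 - \left(-5 + B\right)} = \frac{5}{2 - B}$)
$475 \sqrt{K{\left(m{\left(6,4 \right)} \right)} + 42} = 475 \sqrt{- \frac{5}{-2 + \left(\frac{51}{5} - \frac{4}{5}\right)} + 42} = 475 \sqrt{- \frac{5}{-2 + \frac{47}{5}} + 42} = 475 \sqrt{- \frac{5}{\frac{37}{5}} + 42} = 475 \sqrt{\left(-5\right) \frac{5}{37} + 42} = 475 \sqrt{- \frac{25}{37} + 42} = 475 \sqrt{\frac{1529}{37}} = 475 \frac{\sqrt{56573}}{37} = \frac{475 \sqrt{56573}}{37}$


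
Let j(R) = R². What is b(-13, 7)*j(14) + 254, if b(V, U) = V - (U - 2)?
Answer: -3274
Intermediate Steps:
b(V, U) = 2 + V - U (b(V, U) = V - (-2 + U) = V + (2 - U) = 2 + V - U)
b(-13, 7)*j(14) + 254 = (2 - 13 - 1*7)*14² + 254 = (2 - 13 - 7)*196 + 254 = -18*196 + 254 = -3528 + 254 = -3274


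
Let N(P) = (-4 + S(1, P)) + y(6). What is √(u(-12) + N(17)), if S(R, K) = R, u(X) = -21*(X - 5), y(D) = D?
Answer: 6*√10 ≈ 18.974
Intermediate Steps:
u(X) = 105 - 21*X (u(X) = -21*(-5 + X) = 105 - 21*X)
N(P) = 3 (N(P) = (-4 + 1) + 6 = -3 + 6 = 3)
√(u(-12) + N(17)) = √((105 - 21*(-12)) + 3) = √((105 + 252) + 3) = √(357 + 3) = √360 = 6*√10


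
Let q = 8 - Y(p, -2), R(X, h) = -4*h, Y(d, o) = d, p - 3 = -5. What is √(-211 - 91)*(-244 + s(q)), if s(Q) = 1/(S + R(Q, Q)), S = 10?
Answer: -7321*I*√302/30 ≈ -4240.8*I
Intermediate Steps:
p = -2 (p = 3 - 5 = -2)
q = 10 (q = 8 - 1*(-2) = 8 + 2 = 10)
s(Q) = 1/(10 - 4*Q)
√(-211 - 91)*(-244 + s(q)) = √(-211 - 91)*(-244 - 1/(-10 + 4*10)) = √(-302)*(-244 - 1/(-10 + 40)) = (I*√302)*(-244 - 1/30) = (I*√302)*(-7321/30) = -7321*I*√302/30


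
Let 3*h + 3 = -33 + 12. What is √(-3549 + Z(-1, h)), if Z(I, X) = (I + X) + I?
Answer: I*√3559 ≈ 59.657*I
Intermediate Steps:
h = -8 (h = -1 + (-33 + 12)/3 = -1 + (⅓)*(-21) = -1 - 7 = -8)
Z(I, X) = X + 2*I
√(-3549 + Z(-1, h)) = √(-3549 + (-8 + 2*(-1))) = √(-3549 + (-8 - 2)) = √(-3549 - 10) = √(-3559) = I*√3559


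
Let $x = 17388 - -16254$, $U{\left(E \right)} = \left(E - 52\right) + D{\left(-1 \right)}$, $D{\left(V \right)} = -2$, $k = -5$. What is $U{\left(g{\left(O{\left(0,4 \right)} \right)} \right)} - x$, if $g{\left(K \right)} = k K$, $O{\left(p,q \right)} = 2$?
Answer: $-33706$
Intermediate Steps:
$g{\left(K \right)} = - 5 K$
$U{\left(E \right)} = -54 + E$ ($U{\left(E \right)} = \left(E - 52\right) - 2 = \left(-52 + E\right) - 2 = -54 + E$)
$x = 33642$ ($x = 17388 + 16254 = 33642$)
$U{\left(g{\left(O{\left(0,4 \right)} \right)} \right)} - x = \left(-54 - 10\right) - 33642 = -64 - 33642 = -33706$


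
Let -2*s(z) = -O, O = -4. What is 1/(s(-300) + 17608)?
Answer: 1/17606 ≈ 5.6799e-5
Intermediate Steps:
s(z) = -2 (s(z) = -(-1)*(-4)/2 = -½*4 = -2)
1/(s(-300) + 17608) = 1/(-2 + 17608) = 1/17606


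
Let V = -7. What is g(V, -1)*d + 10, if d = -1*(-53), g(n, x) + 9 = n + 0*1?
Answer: -838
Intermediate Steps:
g(n, x) = -9 + n (g(n, x) = -9 + (n + 0*1) = -9 + (n + 0) = -9 + n)
d = 53
g(V, -1)*d + 10 = (-9 - 7)*53 + 10 = -16*53 + 10 = -848 + 10 = -838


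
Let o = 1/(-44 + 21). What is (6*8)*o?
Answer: -48/23 ≈ -2.0870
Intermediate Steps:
o = -1/23 (o = 1/(-23) = -1/23 ≈ -0.043478)
(6*8)*o = (6*8)*(-1/23) = 48*(-1/23) = -48/23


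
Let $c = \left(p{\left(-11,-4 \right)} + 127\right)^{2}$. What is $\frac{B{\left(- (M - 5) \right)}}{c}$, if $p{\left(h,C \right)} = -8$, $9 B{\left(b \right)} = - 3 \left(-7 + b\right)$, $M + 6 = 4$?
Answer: $0$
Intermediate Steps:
$M = -2$ ($M = -6 + 4 = -2$)
$B{\left(b \right)} = \frac{7}{3} - \frac{b}{3}$ ($B{\left(b \right)} = \frac{\left(-3\right) \left(-7 + b\right)}{9} = \frac{21 - 3 b}{9} = \frac{7}{3} - \frac{b}{3}$)
$c = 14161$ ($c = \left(-8 + 127\right)^{2} = 119^{2} = 14161$)
$\frac{B{\left(- (M - 5) \right)}}{c} = \frac{\frac{7}{3} - \frac{\left(-1\right) \left(-2 - 5\right)}{3}}{14161} = \left(\frac{7}{3} - \frac{\left(-1\right) \left(-7\right)}{3}\right) \frac{1}{14161} = \left(\frac{7}{3} - \frac{7}{3}\right) \frac{1}{14161} = 0 \cdot \frac{1}{14161} = 0$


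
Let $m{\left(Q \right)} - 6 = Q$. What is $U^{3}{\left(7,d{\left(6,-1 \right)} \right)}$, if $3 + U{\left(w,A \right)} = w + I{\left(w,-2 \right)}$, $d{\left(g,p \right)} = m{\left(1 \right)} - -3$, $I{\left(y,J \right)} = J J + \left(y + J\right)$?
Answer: $2197$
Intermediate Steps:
$m{\left(Q \right)} = 6 + Q$
$I{\left(y,J \right)} = J + y + J^{2}$ ($I{\left(y,J \right)} = J^{2} + \left(J + y\right) = J + y + J^{2}$)
$d{\left(g,p \right)} = 10$ ($d{\left(g,p \right)} = \left(6 + 1\right) - -3 = 7 + 3 = 10$)
$U{\left(w,A \right)} = -1 + 2 w$ ($U{\left(w,A \right)} = -3 + \left(w + \left(-2 + w + \left(-2\right)^{2}\right)\right) = -3 + \left(w + \left(-2 + w + 4\right)\right) = -3 + \left(w + \left(2 + w\right)\right) = -3 + \left(2 + 2 w\right) = -1 + 2 w$)
$U^{3}{\left(7,d{\left(6,-1 \right)} \right)} = \left(-1 + 2 \cdot 7\right)^{3} = \left(-1 + 14\right)^{3} = 13^{3} = 2197$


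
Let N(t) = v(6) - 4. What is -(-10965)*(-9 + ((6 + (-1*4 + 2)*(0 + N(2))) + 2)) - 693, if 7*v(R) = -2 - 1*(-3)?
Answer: 510504/7 ≈ 72929.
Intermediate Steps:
v(R) = ⅐ (v(R) = (-2 - 1*(-3))/7 = (-2 + 3)/7 = (⅐)*1 = ⅐)
N(t) = -27/7 (N(t) = ⅐ - 4 = -27/7)
-(-10965)*(-9 + ((6 + (-1*4 + 2)*(0 + N(2))) + 2)) - 693 = -(-10965)*(-9 + ((6 + (-1*4 + 2)*(0 - 27/7)) + 2)) - 693 = -(-10965)*(-9 + ((6 + (-4 + 2)*(-27/7)) + 2)) - 693 = -(-10965)*(-9 + ((6 - 2*(-27/7)) + 2)) - 693 = -(-10965)*(-9 + ((6 + 54/7) + 2)) - 693 = -(-10965)*(-9 + (96/7 + 2)) - 693 = -(-10965)*(-9 + 110/7) - 693 = -(-10965)*47/7 - 693 = -731*(-705/7) - 693 = 515355/7 - 693 = 510504/7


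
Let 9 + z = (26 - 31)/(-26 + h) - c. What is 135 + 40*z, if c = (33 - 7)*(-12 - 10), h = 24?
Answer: 22755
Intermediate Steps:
c = -572 (c = 26*(-22) = -572)
z = 1131/2 (z = -9 + ((26 - 31)/(-26 + 24) - 1*(-572)) = -9 + (-5/(-2) + 572) = -9 + (-5*(-½) + 572) = -9 + (5/2 + 572) = -9 + 1149/2 = 1131/2 ≈ 565.50)
135 + 40*z = 135 + 40*(1131/2) = 135 + 22620 = 22755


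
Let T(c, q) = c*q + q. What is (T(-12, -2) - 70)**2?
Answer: 2304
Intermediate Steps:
T(c, q) = q + c*q
(T(-12, -2) - 70)**2 = (-2*(1 - 12) - 70)**2 = (-2*(-11) - 70)**2 = (22 - 70)**2 = (-48)**2 = 2304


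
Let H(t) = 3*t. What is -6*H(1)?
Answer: -18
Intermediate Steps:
-6*H(1) = -18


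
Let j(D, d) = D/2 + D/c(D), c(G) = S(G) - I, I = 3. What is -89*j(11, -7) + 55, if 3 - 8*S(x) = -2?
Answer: -847/38 ≈ -22.289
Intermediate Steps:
S(x) = 5/8 (S(x) = 3/8 - 1/8*(-2) = 3/8 + 1/4 = 5/8)
c(G) = -19/8 (c(G) = 5/8 - 1*3 = 5/8 - 3 = -19/8)
j(D, d) = 3*D/38 (j(D, d) = D/2 + D/(-19/8) = D*(1/2) + D*(-8/19) = D/2 - 8*D/19 = 3*D/38)
-89*j(11, -7) + 55 = -267*11/38 + 55 = -89*33/38 + 55 = -2937/38 + 55 = -847/38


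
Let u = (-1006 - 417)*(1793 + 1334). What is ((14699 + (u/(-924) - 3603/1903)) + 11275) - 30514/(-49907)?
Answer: 22329265922321/725248524 ≈ 30788.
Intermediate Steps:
u = -4449721 (u = -1423*3127 = -4449721)
((14699 + (u/(-924) - 3603/1903)) + 11275) - 30514/(-49907) = ((14699 + (-4449721/(-924) - 3603/1903)) + 11275) - 30514/(-49907) = ((14699 + (-4449721*(-1/924) - 3603*1/1903)) + 11275) - 30514*(-1)/49907 = ((14699 + (4449721/924 - 3603/1903)) + 11275) - 1*(-2774/4537) = ((14699 + 769499081/159852) + 11275) + 2774/4537 = (3119163629/159852 + 11275) + 2774/4537 = 4921494929/159852 + 2774/4537 = 22329265922321/725248524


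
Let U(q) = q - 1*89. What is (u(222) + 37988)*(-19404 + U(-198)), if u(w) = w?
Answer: -752393110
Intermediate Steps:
U(q) = -89 + q (U(q) = q - 89 = -89 + q)
(u(222) + 37988)*(-19404 + U(-198)) = (222 + 37988)*(-19404 + (-89 - 198)) = 38210*(-19404 - 287) = 38210*(-19691) = -752393110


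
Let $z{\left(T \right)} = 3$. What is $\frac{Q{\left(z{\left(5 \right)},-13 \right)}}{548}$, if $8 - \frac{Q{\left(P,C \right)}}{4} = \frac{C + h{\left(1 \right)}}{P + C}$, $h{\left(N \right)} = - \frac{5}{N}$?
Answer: $\frac{31}{685} \approx 0.045255$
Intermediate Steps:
$Q{\left(P,C \right)} = 32 - \frac{4 \left(-5 + C\right)}{C + P}$ ($Q{\left(P,C \right)} = 32 - 4 \frac{C - \frac{5}{1}}{P + C} = 32 - 4 \frac{C - 5}{C + P} = 32 - 4 \frac{-5 + C}{C + P} = 32 - \frac{4 \left(-5 + C\right)}{C + P}$)
$\frac{Q{\left(z{\left(5 \right)},-13 \right)}}{548} = \frac{4 \frac{1}{-13 + 3} \left(5 + 7 \left(-13\right) + 8 \cdot 3\right)}{548} = \frac{4 \left(5 - 91 + 24\right)}{-10} \cdot \frac{1}{548} = 4 \left(- \frac{1}{10}\right) \left(-62\right) \frac{1}{548} = \frac{124}{5} \cdot \frac{1}{548} = \frac{31}{685}$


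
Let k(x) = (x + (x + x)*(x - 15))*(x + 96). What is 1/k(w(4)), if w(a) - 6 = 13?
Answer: 1/19665 ≈ 5.0852e-5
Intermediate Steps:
w(a) = 19 (w(a) = 6 + 13 = 19)
k(x) = (96 + x)*(x + 2*x*(-15 + x)) (k(x) = (x + (2*x)*(-15 + x))*(96 + x) = (x + 2*x*(-15 + x))*(96 + x) = (96 + x)*(x + 2*x*(-15 + x)))
1/k(w(4)) = 1/(19*(-2784 + 2*19**2 + 163*19)) = 1/(19*(-2784 + 2*361 + 3097)) = 1/(19*(-2784 + 722 + 3097)) = 1/(19*1035) = 1/19665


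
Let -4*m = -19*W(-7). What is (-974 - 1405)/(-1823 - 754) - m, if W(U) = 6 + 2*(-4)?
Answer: 17907/1718 ≈ 10.423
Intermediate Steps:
W(U) = -2 (W(U) = 6 - 8 = -2)
m = -19/2 (m = -(-19)*(-2)/4 = -¼*38 = -19/2 ≈ -9.5000)
(-974 - 1405)/(-1823 - 754) - m = (-974 - 1405)/(-1823 - 754) - 1*(-19/2) = -2379/(-2577) + 19/2 = -2379*(-1/2577) + 19/2 = 793/859 + 19/2 = 17907/1718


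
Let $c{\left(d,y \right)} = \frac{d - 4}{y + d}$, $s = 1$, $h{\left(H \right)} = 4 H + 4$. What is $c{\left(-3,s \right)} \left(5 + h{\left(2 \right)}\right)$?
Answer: $\frac{119}{2} \approx 59.5$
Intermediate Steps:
$h{\left(H \right)} = 4 + 4 H$
$c{\left(d,y \right)} = \frac{-4 + d}{d + y}$
$c{\left(-3,s \right)} \left(5 + h{\left(2 \right)}\right) = \frac{-4 - 3}{-3 + 1} \left(5 + \left(4 + 4 \cdot 2\right)\right) = \frac{1}{-2} \left(-7\right) \left(5 + \left(4 + 8\right)\right) = \left(- \frac{1}{2}\right) \left(-7\right) \left(5 + 12\right) = \frac{7}{2} \cdot 17 = \frac{119}{2}$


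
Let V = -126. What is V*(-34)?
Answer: 4284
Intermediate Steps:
V*(-34) = -126*(-34) = 4284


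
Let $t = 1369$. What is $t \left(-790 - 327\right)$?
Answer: $-1529173$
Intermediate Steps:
$t \left(-790 - 327\right) = 1369 \left(-790 - 327\right) = 1369 \left(-1117\right) = -1529173$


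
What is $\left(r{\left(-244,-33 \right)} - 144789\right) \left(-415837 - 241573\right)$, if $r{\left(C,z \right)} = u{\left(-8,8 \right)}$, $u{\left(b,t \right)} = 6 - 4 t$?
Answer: $95202829150$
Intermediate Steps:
$r{\left(C,z \right)} = -26$ ($r{\left(C,z \right)} = 6 - 32 = -26$)
$\left(r{\left(-244,-33 \right)} - 144789\right) \left(-415837 - 241573\right) = \left(-26 - 144789\right) \left(-415837 - 241573\right) = \left(-144815\right) \left(-657410\right) = 95202829150$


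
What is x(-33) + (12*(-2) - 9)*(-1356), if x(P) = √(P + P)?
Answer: 44748 + I*√66 ≈ 44748.0 + 8.124*I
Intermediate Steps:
x(P) = √2*√P (x(P) = √(2*P) = √2*√P)
x(-33) + (12*(-2) - 9)*(-1356) = √2*√(-33) + (12*(-2) - 9)*(-1356) = √2*(I*√33) + (-24 - 9)*(-1356) = I*√66 - 33*(-1356) = I*√66 + 44748 = 44748 + I*√66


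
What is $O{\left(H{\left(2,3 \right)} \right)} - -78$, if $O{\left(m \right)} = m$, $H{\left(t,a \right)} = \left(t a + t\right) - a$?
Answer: $83$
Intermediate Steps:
$H{\left(t,a \right)} = t - a + a t$ ($H{\left(t,a \right)} = \left(a t + t\right) - a = \left(t + a t\right) - a = t - a + a t$)
$O{\left(H{\left(2,3 \right)} \right)} - -78 = \left(2 - 3 + 3 \cdot 2\right) - -78 = \left(2 - 3 + 6\right) + 78 = 5 + 78 = 83$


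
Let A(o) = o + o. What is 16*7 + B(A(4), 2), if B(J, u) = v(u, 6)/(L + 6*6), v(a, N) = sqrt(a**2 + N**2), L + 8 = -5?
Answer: 112 + 2*sqrt(10)/23 ≈ 112.28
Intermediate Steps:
L = -13 (L = -8 - 5 = -13)
v(a, N) = sqrt(N**2 + a**2)
A(o) = 2*o
B(J, u) = sqrt(36 + u**2)/23 (B(J, u) = sqrt(6**2 + u**2)/(-13 + 6*6) = sqrt(36 + u**2)/(-13 + 36) = sqrt(36 + u**2)/23)
16*7 + B(A(4), 2) = 16*7 + sqrt(36 + 2**2)/23 = 112 + sqrt(36 + 4)/23 = 112 + sqrt(40)/23 = 112 + (2*sqrt(10))/23 = 112 + 2*sqrt(10)/23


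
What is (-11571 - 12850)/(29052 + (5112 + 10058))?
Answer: -24421/44222 ≈ -0.55224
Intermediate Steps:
(-11571 - 12850)/(29052 + (5112 + 10058)) = -24421/(29052 + 15170) = -24421/44222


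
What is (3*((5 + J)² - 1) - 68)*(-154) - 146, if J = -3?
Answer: 8940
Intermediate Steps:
(3*((5 + J)² - 1) - 68)*(-154) - 146 = (3*((5 - 3)² - 1) - 68)*(-154) - 146 = (3*(2² - 1) - 68)*(-154) - 146 = (3*(4 - 1) - 68)*(-154) - 146 = (3*3 - 68)*(-154) - 146 = (9 - 68)*(-154) - 146 = -59*(-154) - 146 = 9086 - 146 = 8940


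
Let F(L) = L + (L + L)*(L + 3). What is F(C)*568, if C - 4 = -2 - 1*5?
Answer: -1704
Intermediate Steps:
C = -3 (C = 4 + (-2 - 1*5) = 4 + (-2 - 5) = 4 - 7 = -3)
F(L) = L + 2*L*(3 + L) (F(L) = L + (2*L)*(3 + L) = L + 2*L*(3 + L))
F(C)*568 = -3*(7 + 2*(-3))*568 = -3*(7 - 6)*568 = -3*1*568 = -3*568 = -1704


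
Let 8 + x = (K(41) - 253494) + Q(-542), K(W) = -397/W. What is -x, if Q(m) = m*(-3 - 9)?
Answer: 10127315/41 ≈ 2.4701e+5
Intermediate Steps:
Q(m) = -12*m (Q(m) = m*(-12) = -12*m)
x = -10127315/41 (x = -8 + ((-397/41 - 253494) - 12*(-542)) = -8 + ((-397*1/41 - 253494) + 6504) = -8 + ((-397/41 - 253494) + 6504) = -8 + (-10393651/41 + 6504) = -8 - 10126987/41 = -10127315/41 ≈ -2.4701e+5)
-x = -1*(-10127315/41) = 10127315/41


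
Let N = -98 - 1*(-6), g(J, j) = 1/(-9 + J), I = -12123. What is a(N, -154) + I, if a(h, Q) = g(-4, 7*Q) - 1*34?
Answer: -158042/13 ≈ -12157.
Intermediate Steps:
N = -92 (N = -98 + 6 = -92)
a(h, Q) = -443/13 (a(h, Q) = 1/(-9 - 4) - 1*34 = 1/(-13) - 34 = -1/13 - 34 = -443/13)
a(N, -154) + I = -443/13 - 12123 = -158042/13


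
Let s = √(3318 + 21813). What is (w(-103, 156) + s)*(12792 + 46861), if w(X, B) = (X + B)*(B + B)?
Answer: 986422008 + 59653*√25131 ≈ 9.9588e+8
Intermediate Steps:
w(X, B) = 2*B*(B + X) (w(X, B) = (B + X)*(2*B) = 2*B*(B + X))
s = √25131 ≈ 158.53
(w(-103, 156) + s)*(12792 + 46861) = (2*156*(156 - 103) + √25131)*(12792 + 46861) = (2*156*53 + √25131)*59653 = (16536 + √25131)*59653 = 986422008 + 59653*√25131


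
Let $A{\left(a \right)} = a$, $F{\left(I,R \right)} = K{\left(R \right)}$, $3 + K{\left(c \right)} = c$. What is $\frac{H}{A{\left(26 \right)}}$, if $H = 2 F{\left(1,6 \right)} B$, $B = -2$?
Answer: $- \frac{6}{13} \approx -0.46154$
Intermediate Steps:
$K{\left(c \right)} = -3 + c$
$F{\left(I,R \right)} = -3 + R$
$H = -12$ ($H = 2 \left(-3 + 6\right) \left(-2\right) = 2 \cdot 3 \left(-2\right) = 6 \left(-2\right) = -12$)
$\frac{H}{A{\left(26 \right)}} = - \frac{12}{26} = \left(-12\right) \frac{1}{26} = - \frac{6}{13}$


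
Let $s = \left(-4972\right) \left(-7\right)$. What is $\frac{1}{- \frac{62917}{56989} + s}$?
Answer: $\frac{56989}{1983382239} \approx 2.8733 \cdot 10^{-5}$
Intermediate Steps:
$s = 34804$
$\frac{1}{- \frac{62917}{56989} + s} = \frac{1}{- \frac{62917}{56989} + 34804} = \frac{1}{\frac{1983382239}{56989}} = \frac{56989}{1983382239}$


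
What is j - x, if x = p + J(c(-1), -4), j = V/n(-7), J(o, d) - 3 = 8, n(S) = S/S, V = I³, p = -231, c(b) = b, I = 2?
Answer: 228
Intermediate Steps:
V = 8 (V = 2³ = 8)
n(S) = 1
J(o, d) = 11 (J(o, d) = 3 + 8 = 11)
j = 8 (j = 8/1 = 8*1 = 8)
x = -220 (x = -231 + 11 = -220)
j - x = 8 - 1*(-220) = 8 + 220 = 228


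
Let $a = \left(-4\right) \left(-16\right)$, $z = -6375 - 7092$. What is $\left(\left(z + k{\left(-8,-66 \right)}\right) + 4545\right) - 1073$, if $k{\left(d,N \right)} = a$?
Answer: $-9931$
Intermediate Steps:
$z = -13467$ ($z = -6375 - 7092 = -13467$)
$a = 64$
$k{\left(d,N \right)} = 64$
$\left(\left(z + k{\left(-8,-66 \right)}\right) + 4545\right) - 1073 = \left(\left(-13467 + 64\right) + 4545\right) - 1073 = \left(-13403 + 4545\right) - 1073 = -8858 - 1073 = -9931$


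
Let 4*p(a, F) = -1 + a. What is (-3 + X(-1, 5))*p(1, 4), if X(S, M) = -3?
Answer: 0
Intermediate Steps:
p(a, F) = -¼ + a/4 (p(a, F) = (-1 + a)/4 = -¼ + a/4)
(-3 + X(-1, 5))*p(1, 4) = (-3 - 3)*(-¼ + (¼)*1) = -6*(-¼ + ¼) = -6*0 = 0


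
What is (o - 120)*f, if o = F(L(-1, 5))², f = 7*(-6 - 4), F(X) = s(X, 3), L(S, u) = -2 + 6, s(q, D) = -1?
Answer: 8330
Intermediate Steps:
L(S, u) = 4
F(X) = -1
f = -70 (f = 7*(-10) = -70)
o = 1 (o = (-1)² = 1)
(o - 120)*f = (1 - 120)*(-70) = -119*(-70) = 8330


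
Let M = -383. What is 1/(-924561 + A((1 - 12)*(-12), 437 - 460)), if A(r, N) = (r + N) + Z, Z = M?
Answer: -1/924835 ≈ -1.0813e-6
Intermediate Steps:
Z = -383
A(r, N) = -383 + N + r (A(r, N) = (r + N) - 383 = (N + r) - 383 = -383 + N + r)
1/(-924561 + A((1 - 12)*(-12), 437 - 460)) = 1/(-924561 + (-383 + (437 - 460) + (1 - 12)*(-12))) = 1/(-924561 + (-383 - 23 - 11*(-12))) = 1/(-924561 + (-383 - 23 + 132)) = 1/(-924561 - 274) = 1/(-924835) = -1/924835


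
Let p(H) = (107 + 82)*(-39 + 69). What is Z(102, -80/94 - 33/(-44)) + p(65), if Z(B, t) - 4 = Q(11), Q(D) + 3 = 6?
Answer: 5677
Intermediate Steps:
Q(D) = 3 (Q(D) = -3 + 6 = 3)
Z(B, t) = 7 (Z(B, t) = 4 + 3 = 7)
p(H) = 5670 (p(H) = 189*30 = 5670)
Z(102, -80/94 - 33/(-44)) + p(65) = 7 + 5670 = 5677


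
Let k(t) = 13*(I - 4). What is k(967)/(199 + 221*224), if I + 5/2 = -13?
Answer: -507/99406 ≈ -0.0051003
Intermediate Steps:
I = -31/2 (I = -5/2 - 13 = -31/2 ≈ -15.500)
k(t) = -507/2 (k(t) = 13*(-31/2 - 4) = 13*(-39/2) = -507/2)
k(967)/(199 + 221*224) = -507/(2*(199 + 221*224)) = -507/(2*(199 + 49504)) = -507/2/49703 = -507/2*1/49703 = -507/99406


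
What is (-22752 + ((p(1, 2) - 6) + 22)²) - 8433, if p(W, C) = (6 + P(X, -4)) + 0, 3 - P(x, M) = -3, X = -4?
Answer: -30401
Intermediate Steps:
P(x, M) = 6 (P(x, M) = 3 - 1*(-3) = 3 + 3 = 6)
p(W, C) = 12 (p(W, C) = (6 + 6) + 0 = 12 + 0 = 12)
(-22752 + ((p(1, 2) - 6) + 22)²) - 8433 = (-22752 + ((12 - 6) + 22)²) - 8433 = (-22752 + (6 + 22)²) - 8433 = (-22752 + 28²) - 8433 = (-22752 + 784) - 8433 = -21968 - 8433 = -30401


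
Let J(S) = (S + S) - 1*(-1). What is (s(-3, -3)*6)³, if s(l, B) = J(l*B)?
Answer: 1481544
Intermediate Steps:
J(S) = 1 + 2*S (J(S) = 2*S + 1 = 1 + 2*S)
s(l, B) = 1 + 2*B*l (s(l, B) = 1 + 2*(l*B) = 1 + 2*(B*l) = 1 + 2*B*l)
(s(-3, -3)*6)³ = ((1 + 2*(-3)*(-3))*6)³ = ((1 + 18)*6)³ = (19*6)³ = 114³ = 1481544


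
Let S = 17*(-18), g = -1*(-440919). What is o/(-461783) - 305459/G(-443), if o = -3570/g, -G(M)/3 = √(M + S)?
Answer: 170/9695661837 - 43637*I*√749/321 ≈ 1.7534e-8 - 3720.4*I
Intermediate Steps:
g = 440919
S = -306
G(M) = -3*√(-306 + M) (G(M) = -3*√(M - 306) = -3*√(-306 + M))
o = -1190/146973 (o = -3570/440919 = -3570*1/440919 = -1190/146973 ≈ -0.0080967)
o/(-461783) - 305459/G(-443) = -1190/146973/(-461783) - 305459*(-1/(3*√(-306 - 443))) = -1190/146973*(-1/461783) - 305459*I*√749/2247 = 170/9695661837 - 305459*I*√749/2247 = 170/9695661837 - 43637*I*√749/321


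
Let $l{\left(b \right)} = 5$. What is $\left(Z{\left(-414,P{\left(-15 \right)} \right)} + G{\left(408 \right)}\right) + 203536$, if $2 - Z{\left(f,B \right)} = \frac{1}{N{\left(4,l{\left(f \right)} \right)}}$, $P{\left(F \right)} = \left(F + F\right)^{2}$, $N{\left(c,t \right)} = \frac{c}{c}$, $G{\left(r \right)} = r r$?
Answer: $370001$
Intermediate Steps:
$G{\left(r \right)} = r^{2}$
$N{\left(c,t \right)} = 1$
$P{\left(F \right)} = 4 F^{2}$ ($P{\left(F \right)} = \left(2 F\right)^{2} = 4 F^{2}$)
$Z{\left(f,B \right)} = 1$ ($Z{\left(f,B \right)} = 2 - 1^{-1} = 2 - 1 = 1$)
$\left(Z{\left(-414,P{\left(-15 \right)} \right)} + G{\left(408 \right)}\right) + 203536 = \left(1 + 408^{2}\right) + 203536 = \left(1 + 166464\right) + 203536 = 166465 + 203536 = 370001$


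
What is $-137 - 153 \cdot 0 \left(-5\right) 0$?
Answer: $-137$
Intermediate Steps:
$-137 - 153 \cdot 0 \left(-5\right) 0 = -137 - 153 \cdot 0 \cdot 0 = -137 - 0 = -137 + 0 = -137$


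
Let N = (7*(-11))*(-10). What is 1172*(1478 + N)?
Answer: 2634656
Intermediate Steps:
N = 770 (N = -77*(-10) = 770)
1172*(1478 + N) = 1172*(1478 + 770) = 1172*2248 = 2634656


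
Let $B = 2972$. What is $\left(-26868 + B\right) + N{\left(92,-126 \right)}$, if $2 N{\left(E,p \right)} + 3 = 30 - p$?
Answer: $- \frac{47639}{2} \approx -23820.0$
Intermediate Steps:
$N{\left(E,p \right)} = \frac{27}{2} - \frac{p}{2}$ ($N{\left(E,p \right)} = - \frac{3}{2} + \frac{30 - p}{2} = - \frac{3}{2} - \left(-15 + \frac{p}{2}\right) = \frac{27}{2} - \frac{p}{2}$)
$\left(-26868 + B\right) + N{\left(92,-126 \right)} = \left(-26868 + 2972\right) + \left(\frac{27}{2} - -63\right) = -23896 + \left(\frac{27}{2} + 63\right) = -23896 + \frac{153}{2} = - \frac{47639}{2}$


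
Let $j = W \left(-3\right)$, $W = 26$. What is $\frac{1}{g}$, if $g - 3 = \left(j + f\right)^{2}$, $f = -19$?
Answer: $\frac{1}{9412} \approx 0.00010625$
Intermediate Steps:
$j = -78$ ($j = 26 \left(-3\right) = -78$)
$g = 9412$ ($g = 3 + \left(-78 - 19\right)^{2} = 3 + \left(-97\right)^{2} = 3 + 9409 = 9412$)
$\frac{1}{g} = \frac{1}{9412}$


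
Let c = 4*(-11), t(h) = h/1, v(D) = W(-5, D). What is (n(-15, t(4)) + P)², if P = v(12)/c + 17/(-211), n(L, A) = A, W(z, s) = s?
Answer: 71639296/5387041 ≈ 13.298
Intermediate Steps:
v(D) = D
t(h) = h (t(h) = h*1 = h)
c = -44
P = -820/2321 (P = 12/(-44) + 17/(-211) = 12*(-1/44) + 17*(-1/211) = -3/11 - 17/211 = -820/2321 ≈ -0.35330)
(n(-15, t(4)) + P)² = (4 - 820/2321)² = (8464/2321)² = 71639296/5387041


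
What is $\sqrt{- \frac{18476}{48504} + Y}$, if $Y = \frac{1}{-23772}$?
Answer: $\frac{i \sqrt{24425301099633}}{8007202} \approx 0.61722 i$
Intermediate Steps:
$Y = - \frac{1}{23772} \approx -4.2066 \cdot 10^{-5}$
$\sqrt{- \frac{18476}{48504} + Y} = \sqrt{- \frac{18476}{48504} - \frac{1}{23772}} = \sqrt{\left(-18476\right) \frac{1}{48504} - \frac{1}{23772}} = \sqrt{- \frac{4619}{12126} - \frac{1}{23772}} = \sqrt{- \frac{6100833}{16014404}} = \frac{i \sqrt{24425301099633}}{8007202}$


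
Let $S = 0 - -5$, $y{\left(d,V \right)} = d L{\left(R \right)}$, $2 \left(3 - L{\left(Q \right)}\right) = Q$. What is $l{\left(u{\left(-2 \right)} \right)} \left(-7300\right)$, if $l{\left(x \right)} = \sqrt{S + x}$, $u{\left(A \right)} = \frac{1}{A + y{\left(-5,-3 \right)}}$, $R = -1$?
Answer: $- \frac{7300 \sqrt{7527}}{39} \approx -16239.0$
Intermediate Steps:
$L{\left(Q \right)} = 3 - \frac{Q}{2}$
$y{\left(d,V \right)} = \frac{7 d}{2}$ ($y{\left(d,V \right)} = d \left(3 - - \frac{1}{2}\right) = d \left(3 + \frac{1}{2}\right) = d \frac{7}{2} = \frac{7 d}{2}$)
$u{\left(A \right)} = \frac{1}{- \frac{35}{2} + A}$ ($u{\left(A \right)} = \frac{1}{A + \frac{7}{2} \left(-5\right)} = \frac{1}{A - \frac{35}{2}} = \frac{1}{- \frac{35}{2} + A}$)
$S = 5$ ($S = 0 + 5 = 5$)
$l{\left(x \right)} = \sqrt{5 + x}$
$l{\left(u{\left(-2 \right)} \right)} \left(-7300\right) = \sqrt{5 + \frac{2}{-35 + 2 \left(-2\right)}} \left(-7300\right) = \sqrt{5 + \frac{2}{-35 - 4}} \left(-7300\right) = \sqrt{5 + \frac{2}{-39}} \left(-7300\right) = \sqrt{5 + 2 \left(- \frac{1}{39}\right)} \left(-7300\right) = \sqrt{5 - \frac{2}{39}} \left(-7300\right) = \sqrt{\frac{193}{39}} \left(-7300\right) = \frac{\sqrt{7527}}{39} \left(-7300\right) = - \frac{7300 \sqrt{7527}}{39}$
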